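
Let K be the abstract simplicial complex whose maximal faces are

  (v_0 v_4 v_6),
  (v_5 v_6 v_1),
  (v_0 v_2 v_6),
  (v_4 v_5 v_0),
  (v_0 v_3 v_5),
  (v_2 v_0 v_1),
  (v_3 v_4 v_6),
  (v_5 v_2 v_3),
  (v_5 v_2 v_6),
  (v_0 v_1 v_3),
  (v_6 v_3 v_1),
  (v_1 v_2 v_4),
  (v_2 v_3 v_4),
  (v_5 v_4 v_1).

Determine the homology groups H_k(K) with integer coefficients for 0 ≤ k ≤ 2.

H_0 ≅ Z,  H_1 ≅ Z^2,  H_2 ≅ Z.

We work with the vertex ordering v_0 < v_1 < v_2 < v_3 < v_4 < v_5 < v_6. The simplices of K, each written with vertices in increasing order, are:

  0-simplices (7): [v_0], [v_1], [v_2], [v_3], [v_4], [v_5], [v_6]
  1-simplices (21): (21 of them)
  2-simplices (14): (14 of them)

so the chain groups are C_0 ≅ Z^7, C_1 ≅ Z^21, C_2 ≅ Z^14.

∂_1: C_1 → C_0 sends each edge [p,q] (with p < q) to q − p. For instance
  ∂[v_1,v_6] = [v_6] − [v_1].
The resulting 7×21 matrix has rank 6, and its Smith normal form has invariant factors (1,1,1,1,1,1).

∂_2: C_2 → C_1 sends each 2-simplex [p,q,r] to [q,r] − [p,r] + [p,q]. For instance
  ∂[v_1,v_2,v_4] = [v_2,v_4] − [v_1,v_4] + [v_1,v_2],
  ∂[v_0,v_3,v_5] = [v_3,v_5] − [v_0,v_5] + [v_0,v_3].
The 21×14 boundary matrix has rank 13 and Smith normal form diag(1,1,1,1,1,1,1,1,1,1,1,1,1).

Now H_k = ker ∂_k / im ∂_{k+1}, so:

  H_0: rank C_0 − rank ∂_1 = 7 − 6 = 1, and the invariant factors of ∂_1 are all 1, so H_0 = Z.
  H_1: rank ker ∂_1 − rank ∂_2 = (21 − 6) − 13 = 2, and the invariant factors of ∂_2 are all 1, so H_1 = Z^2.
  H_2: rank ker ∂_2 − rank ∂_3 = (14 − 13) − 0 = 1, and there is no ∂_3, so H_2 = Z.

As a check, the Euler characteristic is 7 − 21 + 14 = 0, which agrees with 1 − 2 + 1 = 0.
(K is a triangulation of the torus T^2.)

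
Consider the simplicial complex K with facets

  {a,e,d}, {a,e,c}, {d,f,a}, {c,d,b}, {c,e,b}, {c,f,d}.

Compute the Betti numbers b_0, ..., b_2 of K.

b_0 = 1, b_1 = 1, b_2 = 0.

We work with the vertex ordering a < b < c < d < e < f. The simplices of K, each written with vertices in increasing order, are:

  0-simplices (6): a, b, c, d, e, f
  1-simplices (12): ac, ad, ae, af, bc, bd, be, cd, ce, cf, de, df
  2-simplices (6): ace, ade, adf, bcd, bce, cdf

so the chain groups are C_0 ≅ Z^6, C_1 ≅ Z^12, C_2 ≅ Z^6.

∂_1: C_1 → C_0 maps an edge to its endpoints' difference, ∂[p,q] = q − p. For instance
  ∂cf = f − c.
This gives a 6×12 integer matrix of rank 5; reducing to Smith normal form yields diagonal entries (1,1,1,1,1).

Boundary ∂_2: C_2 → C_1 sends each 2-simplex [p,q,r] to [q,r] − [p,r] + [p,q]. For instance
  ∂ade = de − ae + ad,
  ∂bce = ce − be + bc.
The resulting 12×6 matrix has rank 6, and its Smith normal form has invariant factors (1,1,1,1,1,1).

Computing H_k = (kernel of ∂_k) / (image of ∂_{k+1}):

  H_0: rank C_0 − rank ∂_1 = 6 − 5 = 1, and the invariant factors of ∂_1 are all 1, so H_0 ≅ Z.
  H_1: rank ker ∂_1 − rank ∂_2 = (12 − 5) − 6 = 1, and the invariant factors of ∂_2 are all 1, so H_1 ≅ Z.
  H_2: rank ker ∂_2 − rank ∂_3 = (6 − 6) − 0 = 0, and there is no ∂_3, so H_2 ≅ 0.

As a check, the Euler characteristic is 6 − 12 + 6 = 0, which agrees with 1 − 1 + 0 = 0.

Hence the Betti numbers are b_0 = 1, b_1 = 1, b_2 = 0.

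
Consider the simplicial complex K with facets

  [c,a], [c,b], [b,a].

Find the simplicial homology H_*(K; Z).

H_0 ≅ Z,  H_1 ≅ Z.

Order the vertices as a < b < c. Listing each simplex with vertices in this order, K has dimension 1 with simplices:

  0-simplices (3): a, b, c
  1-simplices (3): ab, ac, bc

so the chain groups are C_0 ≅ Z^3, C_1 ≅ Z^3.

∂_1: C_1 → C_0 is given by ∂[p,q] = [q] − [p]. For instance
  ∂ac = c − a.
The resulting 3×3 matrix has rank 2, and its Smith normal form has invariant factors (1,1).

From H_k ≅ ker(∂_k) / im(∂_{k+1}) we obtain:

  H_0: rank C_0 − rank ∂_1 = 3 − 2 = 1, and the invariant factors of ∂_1 are all 1, so H_0 ≅ Z.
  H_1: rank ker ∂_1 − rank ∂_2 = (3 − 2) − 0 = 1, and there is no ∂_2, so H_1 ≅ Z.

(K is a triangulation of the circle S^1.)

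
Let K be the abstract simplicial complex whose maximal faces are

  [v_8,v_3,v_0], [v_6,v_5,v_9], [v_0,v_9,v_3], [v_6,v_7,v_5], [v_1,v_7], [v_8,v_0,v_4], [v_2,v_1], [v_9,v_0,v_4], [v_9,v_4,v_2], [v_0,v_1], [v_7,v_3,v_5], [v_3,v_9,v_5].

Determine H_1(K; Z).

Order the vertices as v_0 < v_1 < v_2 < v_3 < v_4 < v_5 < v_6 < v_7 < v_8 < v_9. Listing each simplex with vertices in this order, K has dimension 2 with simplices:

  0-simplices (10): [v_0], [v_1], [v_2], [v_3], [v_4], [v_5], [v_6], [v_7], [v_8], [v_9]
  1-simplices (20): (20 of them)
  2-simplices (9): [v_0,v_3,v_8], [v_0,v_3,v_9], [v_0,v_4,v_8], [v_0,v_4,v_9], [v_2,v_4,v_9], [v_3,v_5,v_7], [v_3,v_5,v_9], [v_5,v_6,v_7], [v_5,v_6,v_9]

giving chain groups C_0 ≅ Z^10, C_1 ≅ Z^20, C_2 ≅ Z^9.

Boundary ∂_1: C_1 → C_0 maps an edge to its endpoints' difference, ∂[p,q] = q − p.
As a 10×20 matrix over Z this has rank 9, with invariant factors (1,1,1,1,1,1,1,1,1).

The boundary map ∂_2: C_2 → C_1 acts by ∂[p,q,r] = [q,r] − [p,r] + [p,q]. For instance
  ∂[v_5,v_6,v_9] = [v_6,v_9] − [v_5,v_9] + [v_5,v_6],
  ∂[v_0,v_4,v_9] = [v_4,v_9] − [v_0,v_9] + [v_0,v_4].
This gives a 20×9 integer matrix of rank 9; reducing to Smith normal form yields diagonal entries (1,1,1,1,1,1,1,1,1).

Now H_k = ker ∂_k / im ∂_{k+1}, so:

  H_1: rank ker ∂_1 − rank ∂_2 = (20 − 9) − 9 = 2, and the invariant factors of ∂_2 are all 1, so H_1 = Z^2.

H_1 ≅ Z^2.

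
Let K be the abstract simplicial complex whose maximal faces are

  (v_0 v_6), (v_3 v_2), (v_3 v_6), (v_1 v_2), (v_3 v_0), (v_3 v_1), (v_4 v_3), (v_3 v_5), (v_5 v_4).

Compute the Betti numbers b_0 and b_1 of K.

Order the vertices as v_0 < v_1 < v_2 < v_3 < v_4 < v_5 < v_6. Listing each simplex with vertices in this order, K has dimension 1 with simplices:

  0-simplices (7): [v_0], [v_1], [v_2], [v_3], [v_4], [v_5], [v_6]
  1-simplices (9): [v_0,v_3], [v_0,v_6], [v_1,v_2], [v_1,v_3], [v_2,v_3], [v_3,v_4], [v_3,v_5], [v_3,v_6], [v_4,v_5]

giving chain groups C_0 ≅ Z^7, C_1 ≅ Z^9.

The boundary map ∂_1: C_1 → C_0 maps an edge to its endpoints' difference, ∂[p,q] = q − p. For instance
  ∂[v_3,v_6] = [v_6] − [v_3].
The resulting 7×9 matrix has rank 6, and its Smith normal form has invariant factors (1,1,1,1,1,1).

Reading off H_k = ker ∂_k / im ∂_{k+1}:

  H_0: rank C_0 − rank ∂_1 = 7 − 6 = 1, and the invariant factors of ∂_1 are all 1, so H_0 = Z.
  H_1: rank ker ∂_1 − rank ∂_2 = (9 − 6) − 0 = 3, and there is no ∂_2, so H_1 = Z^3.

(K is a triangulation of a wedge of 3 circles.)

Hence the Betti numbers are b_0 = 1, b_1 = 3.

b_0 = 1, b_1 = 3.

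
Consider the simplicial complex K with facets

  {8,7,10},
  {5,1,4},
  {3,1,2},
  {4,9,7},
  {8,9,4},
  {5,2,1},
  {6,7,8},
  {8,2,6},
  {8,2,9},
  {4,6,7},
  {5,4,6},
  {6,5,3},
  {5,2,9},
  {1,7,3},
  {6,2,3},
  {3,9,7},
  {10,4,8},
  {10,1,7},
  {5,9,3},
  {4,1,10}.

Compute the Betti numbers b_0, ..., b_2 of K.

Take the total order 1 < 2 < 3 < 4 < 5 < 6 < 7 < 8 < 9 < 10 on the vertex set. Then K (dimension 2) consists of the simplices:

  0-simplices (10): [1], [2], [3], [4], [5], [6], [7], [8], [9], [10]
  1-simplices (30): (30 of them)
  2-simplices (20): (20 of them)

giving chain groups C_0 ≅ Z^10, C_1 ≅ Z^30, C_2 ≅ Z^20.

∂_1: C_1 → C_0 sends each edge [p,q] (with p < q) to q − p.
The resulting 10×30 matrix has rank 9, and its Smith normal form has invariant factors (1,1,1,1,1,1,1,1,1).

Boundary ∂_2: C_2 → C_1 maps a triangle to the signed sum of its edges. For instance
  ∂[4,7,9] = [7,9] − [4,9] + [4,7],
  ∂[3,5,6] = [5,6] − [3,6] + [3,5].
As a 30×20 matrix over Z this has rank 20, with invariant factors (1,1,1,1,1,1,1,1,1,1,1,1,1,1,1,1,1,1,1,2).

Reading off H_k = ker ∂_k / im ∂_{k+1}:

  H_0: rank C_0 − rank ∂_1 = 10 − 9 = 1, and the invariant factors of ∂_1 are all 1, so H_0 ≅ Z.
  H_1: rank ker ∂_1 − rank ∂_2 = (30 − 9) − 20 = 1, and ∂_2 has invariant factor 2 > 1, so H_1 ≅ Z ⊕ Z/2.
  H_2: rank ker ∂_2 − rank ∂_3 = (20 − 20) − 0 = 0, and there is no ∂_3, so H_2 ≅ 0.

As a check, the Euler characteristic is 10 − 30 + 20 = 0, which agrees with 1 − 1 + 0 = 0.
(K is a triangulation of the Klein bottle.)

Hence the Betti numbers are b_0 = 1, b_1 = 1, b_2 = 0.

b_0 = 1, b_1 = 1, b_2 = 0.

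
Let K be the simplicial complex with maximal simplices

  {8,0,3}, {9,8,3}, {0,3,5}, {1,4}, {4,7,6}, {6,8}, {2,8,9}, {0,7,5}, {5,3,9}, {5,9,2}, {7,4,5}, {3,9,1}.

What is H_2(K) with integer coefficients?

Order the vertices as 0 < 1 < 2 < 3 < 4 < 5 < 6 < 7 < 8 < 9. Listing each simplex with vertices in this order, K has dimension 2 with simplices:

  0-simplices (10): [0], [1], [2], [3], [4], [5], [6], [7], [8], [9]
  1-simplices (21): [0,3], [0,5], [0,7], [0,8], [1,3], [1,4], [1,9], [2,5], [2,8], [2,9], [3,5], [3,8], [3,9], [4,5], [4,6], [4,7], [5,7], [5,9], [6,7], [6,8], [8,9]
  2-simplices (10): [0,3,5], [0,3,8], [0,5,7], [1,3,9], [2,5,9], [2,8,9], [3,5,9], [3,8,9], [4,5,7], [4,6,7]

so the chain groups are C_0 ≅ Z^10, C_1 ≅ Z^21, C_2 ≅ Z^10.

The boundary map ∂_1: C_1 → C_0 is given by ∂[p,q] = [q] − [p].
The resulting 10×21 matrix has rank 9, and its Smith normal form has invariant factors (1,1,1,1,1,1,1,1,1).

The boundary map ∂_2: C_2 → C_1 acts by ∂[p,q,r] = [q,r] − [p,r] + [p,q]. For instance
  ∂[4,6,7] = [6,7] − [4,7] + [4,6],
  ∂[2,8,9] = [8,9] − [2,9] + [2,8].
The 21×10 boundary matrix has rank 10 and Smith normal form diag(1,1,1,1,1,1,1,1,1,1).

Now H_k = ker ∂_k / im ∂_{k+1}, so:

  H_2: rank ker ∂_2 − rank ∂_3 = (10 − 10) − 0 = 0, and there is no ∂_3, so H_2 ≅ 0.

H_2 = 0.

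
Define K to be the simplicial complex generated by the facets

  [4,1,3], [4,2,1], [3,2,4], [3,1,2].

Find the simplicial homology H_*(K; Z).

Fix the vertex order 1 < 2 < 3 < 4 and write every simplex with vertices in increasing order. Then dim K = 2 and the simplices of K are:

  0-simplices (4): [1], [2], [3], [4]
  1-simplices (6): [1,2], [1,3], [1,4], [2,3], [2,4], [3,4]
  2-simplices (4): [1,2,3], [1,2,4], [1,3,4], [2,3,4]

Hence C_0 ≅ Z^4, C_1 ≅ Z^6, C_2 ≅ Z^4.

Boundary ∂_1: C_1 → C_0 maps an edge to its endpoints' difference, ∂[p,q] = q − p. For instance
  ∂[1,3] = [3] − [1].
The 4×6 boundary matrix has rank 3 and Smith normal form diag(1,1,1).

∂_2: C_2 → C_1 acts by ∂[p,q,r] = [q,r] − [p,r] + [p,q]. For instance
  ∂[1,3,4] = [3,4] − [1,4] + [1,3],
  ∂[1,2,4] = [2,4] − [1,4] + [1,2].
The 6×4 boundary matrix has rank 3 and Smith normal form diag(1,1,1).

Now H_k = ker ∂_k / im ∂_{k+1}, so:

  H_0: rank C_0 − rank ∂_1 = 4 − 3 = 1, and the invariant factors of ∂_1 are all 1, so H_0 ≅ Z.
  H_1: rank ker ∂_1 − rank ∂_2 = (6 − 3) − 3 = 0, and the invariant factors of ∂_2 are all 1, so H_1 ≅ 0.
  H_2: rank ker ∂_2 − rank ∂_3 = (4 − 3) − 0 = 1, and there is no ∂_3, so H_2 ≅ Z.

H_0 = Z,  H_1 = 0,  H_2 = Z.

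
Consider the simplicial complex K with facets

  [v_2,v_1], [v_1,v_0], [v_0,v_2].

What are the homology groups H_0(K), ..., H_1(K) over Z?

H_0 = Z,  H_1 = Z.

Order the vertices as v_0 < v_1 < v_2. Listing each simplex with vertices in this order, K has dimension 1 with simplices:

  0-simplices (3): [v_0], [v_1], [v_2]
  1-simplices (3): [v_0,v_1], [v_0,v_2], [v_1,v_2]

so the chain groups are C_0 ≅ Z^3, C_1 ≅ Z^3.

Boundary ∂_1: C_1 → C_0 maps an edge to its endpoints' difference, ∂[p,q] = q − p. For instance
  ∂[v_1,v_2] = [v_2] − [v_1].
The resulting 3×3 matrix has rank 2, and its Smith normal form has invariant factors (1,1).

From H_k ≅ ker(∂_k) / im(∂_{k+1}) we obtain:

  H_0: rank C_0 − rank ∂_1 = 3 − 2 = 1, and the invariant factors of ∂_1 are all 1, so H_0 = Z.
  H_1: rank ker ∂_1 − rank ∂_2 = (3 − 2) − 0 = 1, and there is no ∂_2, so H_1 = Z.

As a check, the Euler characteristic is 3 − 3 = 0, which agrees with 1 − 1 = 0.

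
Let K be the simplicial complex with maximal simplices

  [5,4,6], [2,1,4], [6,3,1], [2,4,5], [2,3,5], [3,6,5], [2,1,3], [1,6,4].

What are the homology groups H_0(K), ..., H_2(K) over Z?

K has 6 vertices, 12 edges, 8 triangles.
rank ∂_0 = 0, rank ∂_1 = 5 ⇒ b_0 = 6 − 0 − 5 = 1; all invariant factors of ∂_1 are 1 so no torsion. So H_0 ≅ Z.
rank ∂_1 = 5, rank ∂_2 = 7 ⇒ b_1 = 12 − 5 − 7 = 0; all invariant factors of ∂_2 are 1 so no torsion. So H_1 ≅ 0.
rank ∂_2 = 7, rank ∂_3 = 0 ⇒ b_2 = 8 − 7 − 0 = 1. So H_2 ≅ Z.

H_0 ≅ Z,  H_1 = 0,  H_2 ≅ Z.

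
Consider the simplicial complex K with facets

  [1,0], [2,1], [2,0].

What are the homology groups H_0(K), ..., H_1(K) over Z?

H_0 ≅ Z,  H_1 ≅ Z.

Take the total order 0 < 1 < 2 on the vertex set. Then K (dimension 1) consists of the simplices:

  0-simplices (3): [0], [1], [2]
  1-simplices (3): [0,1], [0,2], [1,2]

giving chain groups C_0 ≅ Z^3, C_1 ≅ Z^3.

Boundary ∂_1: C_1 → C_0 sends each edge [p,q] (with p < q) to q − p. For instance
  ∂[0,1] = [1] − [0].
This gives a 3×3 integer matrix of rank 2; reducing to Smith normal form yields diagonal entries (1,1).

Now H_k = ker ∂_k / im ∂_{k+1}, so:

  H_0: rank C_0 − rank ∂_1 = 3 − 2 = 1, and the invariant factors of ∂_1 are all 1, so H_0 = Z.
  H_1: rank ker ∂_1 − rank ∂_2 = (3 − 2) − 0 = 1, and there is no ∂_2, so H_1 = Z.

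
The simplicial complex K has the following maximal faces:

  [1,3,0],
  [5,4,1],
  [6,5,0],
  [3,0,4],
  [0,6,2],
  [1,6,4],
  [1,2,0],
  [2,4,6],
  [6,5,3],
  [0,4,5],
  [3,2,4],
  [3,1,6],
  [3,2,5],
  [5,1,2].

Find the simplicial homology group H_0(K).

H_0 ≅ Z.

Fix the vertex order 0 < 1 < 2 < 3 < 4 < 5 < 6 and write every simplex with vertices in increasing order. Then dim K = 2 and the simplices of K are:

  0-simplices (7): [0], [1], [2], [3], [4], [5], [6]
  1-simplices (21): [0,1], [0,2], [0,3], [0,4], [0,5], [0,6], [1,2], [1,3], [1,4], [1,5], [1,6], [2,3], [2,4], [2,5], [2,6], [3,4], [3,5], [3,6], [4,5], [4,6], [5,6]
  2-simplices (14): [0,1,2], [0,1,3], [0,2,6], [0,3,4], [0,4,5], [0,5,6], [1,2,5], [1,3,6], [1,4,5], [1,4,6], [2,3,4], [2,3,5], [2,4,6], [3,5,6]

so the chain groups are C_0 ≅ Z^7, C_1 ≅ Z^21, C_2 ≅ Z^14.

The boundary map ∂_1: C_1 → C_0 sends each edge [p,q] (with p < q) to q − p.
The 7×21 boundary matrix has rank 6 and Smith normal form diag(1,1,1,1,1,1).

The boundary map ∂_2: C_2 → C_1 maps a triangle to the signed sum of its edges. For instance
  ∂[0,1,3] = [1,3] − [0,3] + [0,1],
  ∂[0,3,4] = [3,4] − [0,4] + [0,3].
The resulting 21×14 matrix has rank 13, and its Smith normal form has invariant factors (1,1,1,1,1,1,1,1,1,1,1,1,1).

Now H_k = ker ∂_k / im ∂_{k+1}, so:

  H_0: rank C_0 − rank ∂_1 = 7 − 6 = 1, and the invariant factors of ∂_1 are all 1, so H_0 ≅ Z.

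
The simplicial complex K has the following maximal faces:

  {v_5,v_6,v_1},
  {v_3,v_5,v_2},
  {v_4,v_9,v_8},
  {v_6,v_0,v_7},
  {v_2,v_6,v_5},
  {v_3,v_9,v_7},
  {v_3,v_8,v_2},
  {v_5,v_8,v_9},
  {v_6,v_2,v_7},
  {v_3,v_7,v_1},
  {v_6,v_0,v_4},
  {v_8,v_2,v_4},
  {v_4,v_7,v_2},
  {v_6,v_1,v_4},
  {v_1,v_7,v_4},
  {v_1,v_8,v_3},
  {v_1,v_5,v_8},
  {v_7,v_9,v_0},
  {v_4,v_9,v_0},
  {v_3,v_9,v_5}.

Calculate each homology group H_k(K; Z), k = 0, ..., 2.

H_0 ≅ Z,  H_1 ≅ Z ⊕ Z/2,  H_2 = 0.

Take the total order v_0 < v_1 < v_2 < v_3 < v_4 < v_5 < v_6 < v_7 < v_8 < v_9 on the vertex set. Then K (dimension 2) consists of the simplices:

  0-simplices (10): [v_0], [v_1], [v_2], [v_3], [v_4], [v_5], [v_6], [v_7], [v_8], [v_9]
  1-simplices (30): (30 of them)
  2-simplices (20): (20 of them)

Hence C_0 ≅ Z^10, C_1 ≅ Z^30, C_2 ≅ Z^20.

Boundary ∂_1: C_1 → C_0 is given by ∂[p,q] = [q] − [p]. For instance
  ∂[v_0,v_4] = [v_4] − [v_0].
The resulting 10×30 matrix has rank 9, and its Smith normal form has invariant factors (1,1,1,1,1,1,1,1,1).

∂_2: C_2 → C_1 acts by ∂[p,q,r] = [q,r] − [p,r] + [p,q]. For instance
  ∂[v_3,v_5,v_9] = [v_5,v_9] − [v_3,v_9] + [v_3,v_5],
  ∂[v_1,v_5,v_8] = [v_5,v_8] − [v_1,v_8] + [v_1,v_5].
As a 30×20 matrix over Z this has rank 20, with invariant factors (1,1,1,1,1,1,1,1,1,1,1,1,1,1,1,1,1,1,1,2).

Computing H_k = (kernel of ∂_k) / (image of ∂_{k+1}):

  H_0: rank C_0 − rank ∂_1 = 10 − 9 = 1, and the invariant factors of ∂_1 are all 1, so H_0 ≅ Z.
  H_1: rank ker ∂_1 − rank ∂_2 = (30 − 9) − 20 = 1, and ∂_2 has invariant factor 2 > 1, so H_1 ≅ Z ⊕ Z/2.
  H_2: rank ker ∂_2 − rank ∂_3 = (20 − 20) − 0 = 0, and there is no ∂_3, so H_2 ≅ 0.

As a check, the Euler characteristic is 10 − 30 + 20 = 0, which agrees with 1 − 1 + 0 = 0.
(K is a triangulation of the Klein bottle.)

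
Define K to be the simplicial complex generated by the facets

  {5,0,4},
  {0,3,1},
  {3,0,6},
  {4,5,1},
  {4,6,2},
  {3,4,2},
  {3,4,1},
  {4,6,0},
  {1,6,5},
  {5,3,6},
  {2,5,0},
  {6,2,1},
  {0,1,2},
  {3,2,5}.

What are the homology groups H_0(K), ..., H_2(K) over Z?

K has 7 vertices, 21 edges, 14 triangles.
rank ∂_0 = 0, rank ∂_1 = 6 ⇒ b_0 = 7 − 0 − 6 = 1; all invariant factors of ∂_1 are 1 so no torsion. So H_0 = Z.
rank ∂_1 = 6, rank ∂_2 = 13 ⇒ b_1 = 21 − 6 − 13 = 2; all invariant factors of ∂_2 are 1 so no torsion. So H_1 = Z^2.
rank ∂_2 = 13, rank ∂_3 = 0 ⇒ b_2 = 14 − 13 − 0 = 1. So H_2 = Z.

H_0 = Z,  H_1 = Z^2,  H_2 = Z.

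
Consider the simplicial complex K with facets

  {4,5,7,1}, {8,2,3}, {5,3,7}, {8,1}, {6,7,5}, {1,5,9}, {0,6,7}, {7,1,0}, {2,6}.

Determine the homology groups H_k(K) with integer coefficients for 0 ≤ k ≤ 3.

Fix the vertex order 0 < 1 < 2 < 3 < 4 < 5 < 6 < 7 < 8 < 9 and write every simplex with vertices in increasing order. Then dim K = 3 and the simplices of K are:

  0-simplices (10): [0], [1], [2], [3], [4], [5], [6], [7], [8], [9]
  1-simplices (20): [0,1], [0,6], [0,7], [1,4], [1,5], [1,7], [1,8], [1,9], [2,3], [2,6], [2,8], [3,5], [3,7], [3,8], [4,5], [4,7], [5,6], [5,7], [5,9], [6,7]
  2-simplices (10): [0,1,7], [0,6,7], [1,4,5], [1,4,7], [1,5,7], [1,5,9], [2,3,8], [3,5,7], [4,5,7], [5,6,7]
  3-simplices (1): [1,4,5,7]

giving chain groups C_0 ≅ Z^10, C_1 ≅ Z^20, C_2 ≅ Z^10, C_3 ≅ Z^1.

∂_1: C_1 → C_0 maps an edge to its endpoints' difference, ∂[p,q] = q − p.
This gives a 10×20 integer matrix of rank 9; reducing to Smith normal form yields diagonal entries (1,1,1,1,1,1,1,1,1).

Boundary ∂_2: C_2 → C_1 sends each 2-simplex [p,q,r] to [q,r] − [p,r] + [p,q]. For instance
  ∂[1,4,7] = [4,7] − [1,7] + [1,4],
  ∂[2,3,8] = [3,8] − [2,8] + [2,3].
This gives a 20×10 integer matrix of rank 9; reducing to Smith normal form yields diagonal entries (1,1,1,1,1,1,1,1,1).

The boundary map ∂_3: C_3 → C_2 sends each 3-simplex σ to the alternating sum Σ_i (−1)^i (σ with its i-th vertex removed). For instance
  ∂[1,4,5,7] = [4,5,7] − [1,5,7] + [1,4,7] − [1,4,5].
The resulting 10×1 matrix has rank 1, and its Smith normal form has invariant factors (1).

Computing H_k = (kernel of ∂_k) / (image of ∂_{k+1}):

  H_0: rank C_0 − rank ∂_1 = 10 − 9 = 1, and the invariant factors of ∂_1 are all 1, so H_0 = Z.
  H_1: rank ker ∂_1 − rank ∂_2 = (20 − 9) − 9 = 2, and the invariant factors of ∂_2 are all 1, so H_1 = Z^2.
  H_2: rank ker ∂_2 − rank ∂_3 = (10 − 9) − 1 = 0, and the invariant factors of ∂_3 are all 1, so H_2 = 0.
  H_3: rank ker ∂_3 − rank ∂_4 = (1 − 1) − 0 = 0, and there is no ∂_4, so H_3 = 0.

H_0 ≅ Z,  H_1 ≅ Z^2,  H_2 = 0,  H_3 = 0.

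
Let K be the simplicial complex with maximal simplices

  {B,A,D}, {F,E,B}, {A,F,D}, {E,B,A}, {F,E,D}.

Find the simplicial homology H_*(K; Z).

Take the total order A < B < D < E < F on the vertex set. Then K (dimension 2) consists of the simplices:

  0-simplices (5): A, B, D, E, F
  1-simplices (10): AB, AD, AE, AF, BD, BE, BF, DE, DF, EF
  2-simplices (5): ABD, ABE, ADF, BEF, DEF

Hence C_0 ≅ Z^5, C_1 ≅ Z^10, C_2 ≅ Z^5.

The boundary map ∂_1: C_1 → C_0 is given by ∂[p,q] = [q] − [p].
The resulting 5×10 matrix has rank 4, and its Smith normal form has invariant factors (1,1,1,1).

Boundary ∂_2: C_2 → C_1 acts by ∂[p,q,r] = [q,r] − [p,r] + [p,q]. For instance
  ∂DEF = EF − DF + DE,
  ∂ADF = DF − AF + AD.
As a 10×5 matrix over Z this has rank 5, with invariant factors (1,1,1,1,1).

Reading off H_k = ker ∂_k / im ∂_{k+1}:

  H_0: rank C_0 − rank ∂_1 = 5 − 4 = 1, and the invariant factors of ∂_1 are all 1, so H_0 ≅ Z.
  H_1: rank ker ∂_1 − rank ∂_2 = (10 − 4) − 5 = 1, and the invariant factors of ∂_2 are all 1, so H_1 ≅ Z.
  H_2: rank ker ∂_2 − rank ∂_3 = (5 − 5) − 0 = 0, and there is no ∂_3, so H_2 ≅ 0.

As a check, the Euler characteristic is 5 − 10 + 5 = 0, which agrees with 1 − 1 + 0 = 0.
(K is a triangulation of the Möbius band.)

H_0 = Z,  H_1 = Z,  H_2 = 0.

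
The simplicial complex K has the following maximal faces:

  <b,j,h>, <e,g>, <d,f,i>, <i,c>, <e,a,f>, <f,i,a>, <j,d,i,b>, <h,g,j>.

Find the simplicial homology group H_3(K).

K has 10 vertices, 18 edges, 9 triangles, 1 3-simplex.
rank ∂_3 = 1, rank ∂_4 = 0 ⇒ b_3 = 1 − 1 − 0 = 0. So H_3 ≅ 0.

H_3 ≅ 0.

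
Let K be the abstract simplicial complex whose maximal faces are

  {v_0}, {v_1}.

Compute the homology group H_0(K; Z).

Order the vertices as v_0 < v_1. Listing each simplex with vertices in this order, K has dimension 0 with simplices:

  0-simplices (2): [v_0], [v_1]

giving chain groups C_0 ≅ Z^2.

Computing H_k = (kernel of ∂_k) / (image of ∂_{k+1}):

  H_0: rank C_0 − rank ∂_1 = 2 − 0 = 2, and there is no ∂_1, so H_0 ≅ Z^2.

(K is a triangulation of a set of 2 points.)

H_0 = Z^2.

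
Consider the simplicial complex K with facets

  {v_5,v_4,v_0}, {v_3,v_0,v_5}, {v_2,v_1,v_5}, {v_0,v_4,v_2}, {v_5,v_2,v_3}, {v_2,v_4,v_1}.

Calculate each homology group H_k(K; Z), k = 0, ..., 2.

Take the total order v_0 < v_1 < v_2 < v_3 < v_4 < v_5 on the vertex set. Then K (dimension 2) consists of the simplices:

  0-simplices (6): [v_0], [v_1], [v_2], [v_3], [v_4], [v_5]
  1-simplices (12): [v_0,v_2], [v_0,v_3], [v_0,v_4], [v_0,v_5], [v_1,v_2], [v_1,v_4], [v_1,v_5], [v_2,v_3], [v_2,v_4], [v_2,v_5], [v_3,v_5], [v_4,v_5]
  2-simplices (6): [v_0,v_2,v_4], [v_0,v_3,v_5], [v_0,v_4,v_5], [v_1,v_2,v_4], [v_1,v_2,v_5], [v_2,v_3,v_5]

Hence C_0 ≅ Z^6, C_1 ≅ Z^12, C_2 ≅ Z^6.

Boundary ∂_1: C_1 → C_0 sends each edge [p,q] (with p < q) to q − p. For instance
  ∂[v_3,v_5] = [v_5] − [v_3].
As a 6×12 matrix over Z this has rank 5, with invariant factors (1,1,1,1,1).

∂_2: C_2 → C_1 acts by ∂[p,q,r] = [q,r] − [p,r] + [p,q]. For instance
  ∂[v_2,v_3,v_5] = [v_3,v_5] − [v_2,v_5] + [v_2,v_3],
  ∂[v_0,v_2,v_4] = [v_2,v_4] − [v_0,v_4] + [v_0,v_2].
The 12×6 boundary matrix has rank 6 and Smith normal form diag(1,1,1,1,1,1).

Reading off H_k = ker ∂_k / im ∂_{k+1}:

  H_0: rank C_0 − rank ∂_1 = 6 − 5 = 1, and the invariant factors of ∂_1 are all 1, so H_0 ≅ Z.
  H_1: rank ker ∂_1 − rank ∂_2 = (12 − 5) − 6 = 1, and the invariant factors of ∂_2 are all 1, so H_1 ≅ Z.
  H_2: rank ker ∂_2 − rank ∂_3 = (6 − 6) − 0 = 0, and there is no ∂_3, so H_2 ≅ 0.

H_0 ≅ Z,  H_1 ≅ Z,  H_2 = 0.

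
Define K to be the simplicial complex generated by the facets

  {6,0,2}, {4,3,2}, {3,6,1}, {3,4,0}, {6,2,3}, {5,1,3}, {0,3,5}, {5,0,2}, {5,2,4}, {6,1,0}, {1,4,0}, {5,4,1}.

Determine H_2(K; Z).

We work with the vertex ordering 0 < 1 < 2 < 3 < 4 < 5 < 6. The simplices of K, each written with vertices in increasing order, are:

  0-simplices (7): [0], [1], [2], [3], [4], [5], [6]
  1-simplices (18): [0,1], [0,2], [0,3], [0,4], [0,5], [0,6], [1,3], [1,4], [1,5], [1,6], [2,3], [2,4], [2,5], [2,6], [3,4], [3,5], [3,6], [4,5]
  2-simplices (12): [0,1,4], [0,1,6], [0,2,5], [0,2,6], [0,3,4], [0,3,5], [1,3,5], [1,3,6], [1,4,5], [2,3,4], [2,3,6], [2,4,5]

Hence C_0 ≅ Z^7, C_1 ≅ Z^18, C_2 ≅ Z^12.

∂_1: C_1 → C_0 is given by ∂[p,q] = [q] − [p]. For instance
  ∂[0,1] = [1] − [0].
This gives a 7×18 integer matrix of rank 6; reducing to Smith normal form yields diagonal entries (1,1,1,1,1,1).

The boundary map ∂_2: C_2 → C_1 sends each 2-simplex [p,q,r] to [q,r] − [p,r] + [p,q]. For instance
  ∂[1,3,6] = [3,6] − [1,6] + [1,3],
  ∂[0,2,6] = [2,6] − [0,6] + [0,2].
This gives a 18×12 integer matrix of rank 12; reducing to Smith normal form yields diagonal entries (1,1,1,1,1,1,1,1,1,1,1,2).

From H_k ≅ ker(∂_k) / im(∂_{k+1}) we obtain:

  H_2: rank ker ∂_2 − rank ∂_3 = (12 − 12) − 0 = 0, and there is no ∂_3, so H_2 = 0.

(K is a triangulation of the real projective plane RP^2.)

H_2 = 0.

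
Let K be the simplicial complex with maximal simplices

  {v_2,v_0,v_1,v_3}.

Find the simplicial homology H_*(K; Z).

K has 4 vertices, 6 edges, 4 triangles, 1 3-simplex.
rank ∂_0 = 0, rank ∂_1 = 3 ⇒ b_0 = 4 − 0 − 3 = 1; all invariant factors of ∂_1 are 1 so no torsion. So H_0 = Z.
rank ∂_1 = 3, rank ∂_2 = 3 ⇒ b_1 = 6 − 3 − 3 = 0; all invariant factors of ∂_2 are 1 so no torsion. So H_1 = 0.
rank ∂_2 = 3, rank ∂_3 = 1 ⇒ b_2 = 4 − 3 − 1 = 0; all invariant factors of ∂_3 are 1 so no torsion. So H_2 = 0.
rank ∂_3 = 1, rank ∂_4 = 0 ⇒ b_3 = 1 − 1 − 0 = 0. So H_3 = 0.

H_0 = Z,  H_1 = 0,  H_2 = 0,  H_3 = 0.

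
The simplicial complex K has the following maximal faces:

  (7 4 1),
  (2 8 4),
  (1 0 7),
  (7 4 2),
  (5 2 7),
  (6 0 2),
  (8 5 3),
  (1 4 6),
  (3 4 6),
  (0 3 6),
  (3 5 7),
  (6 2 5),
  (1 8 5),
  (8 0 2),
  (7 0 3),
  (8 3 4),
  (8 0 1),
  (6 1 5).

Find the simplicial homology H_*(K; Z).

Fix the vertex order 0 < 1 < 2 < 3 < 4 < 5 < 6 < 7 < 8 and write every simplex with vertices in increasing order. Then dim K = 2 and the simplices of K are:

  0-simplices (9): [0], [1], [2], [3], [4], [5], [6], [7], [8]
  1-simplices (27): (27 of them)
  2-simplices (18): [0,1,7], [0,1,8], [0,2,6], [0,2,8], [0,3,6], [0,3,7], [1,4,6], [1,4,7], [1,5,6], [1,5,8], [2,4,7], [2,4,8], [2,5,6], [2,5,7], [3,4,6], [3,4,8], [3,5,7], [3,5,8]

so the chain groups are C_0 ≅ Z^9, C_1 ≅ Z^27, C_2 ≅ Z^18.

Boundary ∂_1: C_1 → C_0 is given by ∂[p,q] = [q] − [p]. For instance
  ∂[5,8] = [8] − [5].
The resulting 9×27 matrix has rank 8, and its Smith normal form has invariant factors (1,1,1,1,1,1,1,1).

The boundary map ∂_2: C_2 → C_1 maps a triangle to the signed sum of its edges. For instance
  ∂[3,5,7] = [5,7] − [3,7] + [3,5],
  ∂[2,5,6] = [5,6] − [2,6] + [2,5].
As a 27×18 matrix over Z this has rank 17, with invariant factors (1,1,1,1,1,1,1,1,1,1,1,1,1,1,1,1,1).

From H_k ≅ ker(∂_k) / im(∂_{k+1}) we obtain:

  H_0: rank C_0 − rank ∂_1 = 9 − 8 = 1, and the invariant factors of ∂_1 are all 1, so H_0 = Z.
  H_1: rank ker ∂_1 − rank ∂_2 = (27 − 8) − 17 = 2, and the invariant factors of ∂_2 are all 1, so H_1 = Z^2.
  H_2: rank ker ∂_2 − rank ∂_3 = (18 − 17) − 0 = 1, and there is no ∂_3, so H_2 = Z.

H_0 ≅ Z,  H_1 ≅ Z^2,  H_2 ≅ Z.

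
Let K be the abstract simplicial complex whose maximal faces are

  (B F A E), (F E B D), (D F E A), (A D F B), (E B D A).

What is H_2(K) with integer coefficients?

We work with the vertex ordering A < B < D < E < F. The simplices of K, each written with vertices in increasing order, are:

  0-simplices (5): A, B, D, E, F
  1-simplices (10): AB, AD, AE, AF, BD, BE, BF, DE, DF, EF
  2-simplices (10): ABD, ABE, ABF, ADE, ADF, AEF, BDE, BDF, BEF, DEF
  3-simplices (5): ABDE, ABDF, ABEF, ADEF, BDEF

so the chain groups are C_0 ≅ Z^5, C_1 ≅ Z^10, C_2 ≅ Z^10, C_3 ≅ Z^5.

The boundary map ∂_1: C_1 → C_0 sends each edge [p,q] (with p < q) to q − p.
This gives a 5×10 integer matrix of rank 4; reducing to Smith normal form yields diagonal entries (1,1,1,1).

Boundary ∂_2: C_2 → C_1 acts by ∂[p,q,r] = [q,r] − [p,r] + [p,q]. For instance
  ∂BDE = DE − BE + BD,
  ∂AEF = EF − AF + AE.
This gives a 10×10 integer matrix of rank 6; reducing to Smith normal form yields diagonal entries (1,1,1,1,1,1).

∂_3: C_3 → C_2 sends each 3-simplex σ to the alternating sum Σ_i (−1)^i (σ with its i-th vertex removed). For instance
  ∂ABEF = BEF − AEF + ABF − ABE,
  ∂ABDF = BDF − ADF + ABF − ABD.
The 10×5 boundary matrix has rank 4 and Smith normal form diag(1,1,1,1).

From H_k ≅ ker(∂_k) / im(∂_{k+1}) we obtain:

  H_2: rank ker ∂_2 − rank ∂_3 = (10 − 6) − 4 = 0, and the invariant factors of ∂_3 are all 1, so H_2 = 0.

(K is a triangulation of the 3-sphere S^3.)

H_2 = 0.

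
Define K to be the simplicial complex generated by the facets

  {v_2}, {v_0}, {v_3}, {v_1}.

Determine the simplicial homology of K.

H_0 = Z^4.

Take the total order v_0 < v_1 < v_2 < v_3 on the vertex set. Then K (dimension 0) consists of the simplices:

  0-simplices (4): [v_0], [v_1], [v_2], [v_3]

so the chain groups are C_0 ≅ Z^4.

Reading off H_k = ker ∂_k / im ∂_{k+1}:

  H_0: rank C_0 − rank ∂_1 = 4 − 0 = 4, and there is no ∂_1, so H_0 ≅ Z^4.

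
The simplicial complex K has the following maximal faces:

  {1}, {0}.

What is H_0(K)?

Order the vertices as 0 < 1. Listing each simplex with vertices in this order, K has dimension 0 with simplices:

  0-simplices (2): [0], [1]

so the chain groups are C_0 ≅ Z^2.

Now H_k = ker ∂_k / im ∂_{k+1}, so:

  H_0: rank C_0 − rank ∂_1 = 2 − 0 = 2, and there is no ∂_1, so H_0 = Z^2.

H_0 ≅ Z^2.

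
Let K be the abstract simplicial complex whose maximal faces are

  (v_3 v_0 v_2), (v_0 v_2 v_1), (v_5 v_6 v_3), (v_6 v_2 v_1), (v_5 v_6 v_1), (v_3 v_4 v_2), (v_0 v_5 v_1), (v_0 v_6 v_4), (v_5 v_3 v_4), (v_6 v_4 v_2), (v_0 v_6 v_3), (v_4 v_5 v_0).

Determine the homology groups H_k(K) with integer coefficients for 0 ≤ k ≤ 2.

Fix the vertex order v_0 < v_1 < v_2 < v_3 < v_4 < v_5 < v_6 and write every simplex with vertices in increasing order. Then dim K = 2 and the simplices of K are:

  0-simplices (7): [v_0], [v_1], [v_2], [v_3], [v_4], [v_5], [v_6]
  1-simplices (18): (18 of them)
  2-simplices (12): (12 of them)

so the chain groups are C_0 ≅ Z^7, C_1 ≅ Z^18, C_2 ≅ Z^12.

Boundary ∂_1: C_1 → C_0 maps an edge to its endpoints' difference, ∂[p,q] = q − p.
The 7×18 boundary matrix has rank 6 and Smith normal form diag(1,1,1,1,1,1).

Boundary ∂_2: C_2 → C_1 sends each 2-simplex [p,q,r] to [q,r] − [p,r] + [p,q]. For instance
  ∂[v_1,v_2,v_6] = [v_2,v_6] − [v_1,v_6] + [v_1,v_2],
  ∂[v_3,v_4,v_5] = [v_4,v_5] − [v_3,v_5] + [v_3,v_4].
As a 18×12 matrix over Z this has rank 12, with invariant factors (1,1,1,1,1,1,1,1,1,1,1,2).

From H_k ≅ ker(∂_k) / im(∂_{k+1}) we obtain:

  H_0: rank C_0 − rank ∂_1 = 7 − 6 = 1, and the invariant factors of ∂_1 are all 1, so H_0 ≅ Z.
  H_1: rank ker ∂_1 − rank ∂_2 = (18 − 6) − 12 = 0, and ∂_2 has invariant factor 2 > 1, so H_1 ≅ Z/2Z.
  H_2: rank ker ∂_2 − rank ∂_3 = (12 − 12) − 0 = 0, and there is no ∂_3, so H_2 ≅ 0.

As a check, the Euler characteristic is 7 − 18 + 12 = 1, which agrees with 1 − 0 + 0 = 1.

H_0 ≅ Z,  H_1 ≅ Z/2Z,  H_2 = 0.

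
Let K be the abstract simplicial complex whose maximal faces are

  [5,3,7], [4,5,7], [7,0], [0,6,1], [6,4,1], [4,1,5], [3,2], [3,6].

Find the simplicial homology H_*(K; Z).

K has 8 vertices, 14 edges, 5 triangles.
rank ∂_0 = 0, rank ∂_1 = 7 ⇒ b_0 = 8 − 0 − 7 = 1; all invariant factors of ∂_1 are 1 so no torsion. So H_0 = Z.
rank ∂_1 = 7, rank ∂_2 = 5 ⇒ b_1 = 14 − 7 − 5 = 2; all invariant factors of ∂_2 are 1 so no torsion. So H_1 = Z^2.
rank ∂_2 = 5, rank ∂_3 = 0 ⇒ b_2 = 5 − 5 − 0 = 0. So H_2 = 0.

H_0 = Z,  H_1 = Z^2,  H_2 = 0.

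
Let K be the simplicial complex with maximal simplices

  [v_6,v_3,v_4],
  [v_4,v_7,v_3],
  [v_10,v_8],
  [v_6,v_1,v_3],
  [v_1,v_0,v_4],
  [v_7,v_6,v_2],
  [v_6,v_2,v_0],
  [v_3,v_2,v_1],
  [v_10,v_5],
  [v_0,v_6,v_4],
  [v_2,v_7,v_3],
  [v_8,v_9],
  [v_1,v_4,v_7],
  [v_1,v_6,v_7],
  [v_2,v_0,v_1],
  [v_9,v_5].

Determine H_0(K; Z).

H_0 = Z^2.

K has 11 vertices, 22 edges, 12 triangles.
rank ∂_0 = 0, rank ∂_1 = 9 ⇒ b_0 = 11 − 0 − 9 = 2; all invariant factors of ∂_1 are 1 so no torsion. So H_0 = Z^2.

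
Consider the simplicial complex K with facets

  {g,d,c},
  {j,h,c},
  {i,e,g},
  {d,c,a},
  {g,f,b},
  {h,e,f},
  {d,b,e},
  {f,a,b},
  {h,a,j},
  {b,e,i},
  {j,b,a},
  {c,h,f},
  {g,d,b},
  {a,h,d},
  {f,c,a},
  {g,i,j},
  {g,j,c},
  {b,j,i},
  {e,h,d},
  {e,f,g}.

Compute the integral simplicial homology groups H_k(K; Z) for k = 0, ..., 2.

H_0 = Z,  H_1 = Z ⊕ Z_2,  H_2 = 0.

Take the total order a < b < c < d < e < f < g < h < i < j on the vertex set. Then K (dimension 2) consists of the simplices:

  0-simplices (10): a, b, c, d, e, f, g, h, i, j
  1-simplices (30): ab, ac, ad, af, ah, aj, bd, be, bf, bg, bi, bj, cd, cf, cg, ch, cj, de, dg, dh, ef, eg, eh, ei, fg, fh, gi, gj, hj, ij
  2-simplices (20): abf, abj, acd, acf, adh, ahj, bde, bdg, bei, bfg, bij, cdg, cfh, cgj, chj, deh, efg, efh, egi, gij

so the chain groups are C_0 ≅ Z^10, C_1 ≅ Z^30, C_2 ≅ Z^20.

Boundary ∂_1: C_1 → C_0 sends each edge [p,q] (with p < q) to q − p. For instance
  ∂aj = j − a.
As a 10×30 matrix over Z this has rank 9, with invariant factors (1,1,1,1,1,1,1,1,1).

Boundary ∂_2: C_2 → C_1 acts by ∂[p,q,r] = [q,r] − [p,r] + [p,q]. For instance
  ∂bde = de − be + bd,
  ∂bdg = dg − bg + bd.
The 30×20 boundary matrix has rank 20 and Smith normal form diag(1,1,1,1,1,1,1,1,1,1,1,1,1,1,1,1,1,1,1,2).

Now H_k = ker ∂_k / im ∂_{k+1}, so:

  H_0: rank C_0 − rank ∂_1 = 10 − 9 = 1, and the invariant factors of ∂_1 are all 1, so H_0 ≅ Z.
  H_1: rank ker ∂_1 − rank ∂_2 = (30 − 9) − 20 = 1, and ∂_2 has invariant factor 2 > 1, so H_1 ≅ Z ⊕ Z_2.
  H_2: rank ker ∂_2 − rank ∂_3 = (20 − 20) − 0 = 0, and there is no ∂_3, so H_2 ≅ 0.

As a check, the Euler characteristic is 10 − 30 + 20 = 0, which agrees with 1 − 1 + 0 = 0.
(K is a triangulation of the Klein bottle.)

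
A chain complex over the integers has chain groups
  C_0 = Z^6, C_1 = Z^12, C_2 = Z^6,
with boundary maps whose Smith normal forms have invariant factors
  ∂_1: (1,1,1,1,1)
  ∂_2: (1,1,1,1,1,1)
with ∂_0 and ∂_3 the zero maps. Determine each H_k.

H_0 = Z,  H_1 = Z,  H_2 = 0.

H_0: b_0 = 6 − 0 − 5 = 1; torsion from ∂_1 factors > 1: none. So H_0 = Z.
H_1: b_1 = 12 − 5 − 6 = 1; torsion from ∂_2 factors > 1: none. So H_1 = Z.
H_2: b_2 = 6 − 6 − 0 = 0; torsion from ∂_3 factors > 1: none. So H_2 = 0.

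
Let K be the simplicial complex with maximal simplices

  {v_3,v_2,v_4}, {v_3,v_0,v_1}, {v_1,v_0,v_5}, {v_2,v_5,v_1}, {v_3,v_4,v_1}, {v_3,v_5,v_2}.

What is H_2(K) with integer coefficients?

Take the total order v_0 < v_1 < v_2 < v_3 < v_4 < v_5 on the vertex set. Then K (dimension 2) consists of the simplices:

  0-simplices (6): [v_0], [v_1], [v_2], [v_3], [v_4], [v_5]
  1-simplices (12): [v_0,v_1], [v_0,v_3], [v_0,v_5], [v_1,v_2], [v_1,v_3], [v_1,v_4], [v_1,v_5], [v_2,v_3], [v_2,v_4], [v_2,v_5], [v_3,v_4], [v_3,v_5]
  2-simplices (6): [v_0,v_1,v_3], [v_0,v_1,v_5], [v_1,v_2,v_5], [v_1,v_3,v_4], [v_2,v_3,v_4], [v_2,v_3,v_5]

Hence C_0 ≅ Z^6, C_1 ≅ Z^12, C_2 ≅ Z^6.

Boundary ∂_1: C_1 → C_0 sends each edge [p,q] (with p < q) to q − p. For instance
  ∂[v_2,v_5] = [v_5] − [v_2].
The 6×12 boundary matrix has rank 5 and Smith normal form diag(1,1,1,1,1).

The boundary map ∂_2: C_2 → C_1 maps a triangle to the signed sum of its edges. For instance
  ∂[v_1,v_2,v_5] = [v_2,v_5] − [v_1,v_5] + [v_1,v_2],
  ∂[v_0,v_1,v_5] = [v_1,v_5] − [v_0,v_5] + [v_0,v_1].
As a 12×6 matrix over Z this has rank 6, with invariant factors (1,1,1,1,1,1).

From H_k ≅ ker(∂_k) / im(∂_{k+1}) we obtain:

  H_2: rank ker ∂_2 − rank ∂_3 = (6 − 6) − 0 = 0, and there is no ∂_3, so H_2 = 0.

(K is a triangulation of the cylinder S^1 x I.)

H_2 ≅ 0.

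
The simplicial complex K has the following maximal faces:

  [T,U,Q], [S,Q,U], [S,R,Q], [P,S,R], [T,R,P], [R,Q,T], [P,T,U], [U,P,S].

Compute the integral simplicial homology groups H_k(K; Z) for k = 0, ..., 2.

H_0 = Z,  H_1 = 0,  H_2 = Z.

K has 6 vertices, 12 edges, 8 triangles.
rank ∂_0 = 0, rank ∂_1 = 5 ⇒ b_0 = 6 − 0 − 5 = 1; all invariant factors of ∂_1 are 1 so no torsion. So H_0 = Z.
rank ∂_1 = 5, rank ∂_2 = 7 ⇒ b_1 = 12 − 5 − 7 = 0; all invariant factors of ∂_2 are 1 so no torsion. So H_1 = 0.
rank ∂_2 = 7, rank ∂_3 = 0 ⇒ b_2 = 8 − 7 − 0 = 1. So H_2 = Z.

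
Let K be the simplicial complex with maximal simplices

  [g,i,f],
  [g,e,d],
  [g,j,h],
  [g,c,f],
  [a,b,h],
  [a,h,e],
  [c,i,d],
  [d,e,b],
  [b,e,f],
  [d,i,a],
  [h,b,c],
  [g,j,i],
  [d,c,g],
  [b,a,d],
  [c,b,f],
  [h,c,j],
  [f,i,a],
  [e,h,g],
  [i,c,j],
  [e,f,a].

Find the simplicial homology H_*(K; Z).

H_0 = Z,  H_1 = Z ⊕ Z/2,  H_2 = 0.

K has 10 vertices, 30 edges, 20 triangles.
rank ∂_0 = 0, rank ∂_1 = 9 ⇒ b_0 = 10 − 0 − 9 = 1; all invariant factors of ∂_1 are 1 so no torsion. So H_0 ≅ Z.
rank ∂_1 = 9, rank ∂_2 = 20 ⇒ b_1 = 30 − 9 − 20 = 1; ∂_2 has invariant factor(s) [2] giving torsion. So H_1 ≅ Z ⊕ Z/2.
rank ∂_2 = 20, rank ∂_3 = 0 ⇒ b_2 = 20 − 20 − 0 = 0. So H_2 ≅ 0.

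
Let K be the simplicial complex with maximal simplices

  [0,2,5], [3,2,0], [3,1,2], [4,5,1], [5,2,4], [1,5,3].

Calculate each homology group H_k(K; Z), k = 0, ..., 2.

H_0 = Z,  H_1 = Z,  H_2 = 0.

Take the total order 0 < 1 < 2 < 3 < 4 < 5 on the vertex set. Then K (dimension 2) consists of the simplices:

  0-simplices (6): [0], [1], [2], [3], [4], [5]
  1-simplices (12): [0,2], [0,3], [0,5], [1,2], [1,3], [1,4], [1,5], [2,3], [2,4], [2,5], [3,5], [4,5]
  2-simplices (6): [0,2,3], [0,2,5], [1,2,3], [1,3,5], [1,4,5], [2,4,5]

giving chain groups C_0 ≅ Z^6, C_1 ≅ Z^12, C_2 ≅ Z^6.

∂_1: C_1 → C_0 sends each edge [p,q] (with p < q) to q − p. For instance
  ∂[0,5] = [5] − [0].
The 6×12 boundary matrix has rank 5 and Smith normal form diag(1,1,1,1,1).

The boundary map ∂_2: C_2 → C_1 maps a triangle to the signed sum of its edges. For instance
  ∂[1,3,5] = [3,5] − [1,5] + [1,3],
  ∂[0,2,5] = [2,5] − [0,5] + [0,2].
The resulting 12×6 matrix has rank 6, and its Smith normal form has invariant factors (1,1,1,1,1,1).

Reading off H_k = ker ∂_k / im ∂_{k+1}:

  H_0: rank C_0 − rank ∂_1 = 6 − 5 = 1, and the invariant factors of ∂_1 are all 1, so H_0 ≅ Z.
  H_1: rank ker ∂_1 − rank ∂_2 = (12 − 5) − 6 = 1, and the invariant factors of ∂_2 are all 1, so H_1 ≅ Z.
  H_2: rank ker ∂_2 − rank ∂_3 = (6 − 6) − 0 = 0, and there is no ∂_3, so H_2 ≅ 0.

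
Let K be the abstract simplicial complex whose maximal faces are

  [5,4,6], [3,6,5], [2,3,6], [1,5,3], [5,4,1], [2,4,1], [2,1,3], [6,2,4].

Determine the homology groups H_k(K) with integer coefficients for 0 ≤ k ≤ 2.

Take the total order 1 < 2 < 3 < 4 < 5 < 6 on the vertex set. Then K (dimension 2) consists of the simplices:

  0-simplices (6): [1], [2], [3], [4], [5], [6]
  1-simplices (12): [1,2], [1,3], [1,4], [1,5], [2,3], [2,4], [2,6], [3,5], [3,6], [4,5], [4,6], [5,6]
  2-simplices (8): [1,2,3], [1,2,4], [1,3,5], [1,4,5], [2,3,6], [2,4,6], [3,5,6], [4,5,6]

so the chain groups are C_0 ≅ Z^6, C_1 ≅ Z^12, C_2 ≅ Z^8.

∂_1: C_1 → C_0 is given by ∂[p,q] = [q] − [p]. For instance
  ∂[3,6] = [6] − [3].
This gives a 6×12 integer matrix of rank 5; reducing to Smith normal form yields diagonal entries (1,1,1,1,1).

Boundary ∂_2: C_2 → C_1 acts by ∂[p,q,r] = [q,r] − [p,r] + [p,q]. For instance
  ∂[1,2,4] = [2,4] − [1,4] + [1,2],
  ∂[1,2,3] = [2,3] − [1,3] + [1,2].
As a 12×8 matrix over Z this has rank 7, with invariant factors (1,1,1,1,1,1,1).

Computing H_k = (kernel of ∂_k) / (image of ∂_{k+1}):

  H_0: rank C_0 − rank ∂_1 = 6 − 5 = 1, and the invariant factors of ∂_1 are all 1, so H_0 = Z.
  H_1: rank ker ∂_1 − rank ∂_2 = (12 − 5) − 7 = 0, and the invariant factors of ∂_2 are all 1, so H_1 = 0.
  H_2: rank ker ∂_2 − rank ∂_3 = (8 − 7) − 0 = 1, and there is no ∂_3, so H_2 = Z.

H_0 ≅ Z,  H_1 = 0,  H_2 ≅ Z.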